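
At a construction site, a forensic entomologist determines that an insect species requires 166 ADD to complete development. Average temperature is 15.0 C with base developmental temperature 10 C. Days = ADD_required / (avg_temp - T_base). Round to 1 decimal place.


Insect development time:
Effective temperature = avg_temp - T_base = 15.0 - 10 = 5.0 C
Days = ADD / effective_temp = 166 / 5.0 = 33.2 days

33.2


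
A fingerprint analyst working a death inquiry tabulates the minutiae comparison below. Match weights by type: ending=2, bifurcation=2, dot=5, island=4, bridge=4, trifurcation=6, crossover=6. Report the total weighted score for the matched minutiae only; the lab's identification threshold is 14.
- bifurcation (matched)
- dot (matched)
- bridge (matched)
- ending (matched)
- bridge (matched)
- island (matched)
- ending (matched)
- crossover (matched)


Weighted minutiae match score:
  bifurcation: matched, +2 (running total 2)
  dot: matched, +5 (running total 7)
  bridge: matched, +4 (running total 11)
  ending: matched, +2 (running total 13)
  bridge: matched, +4 (running total 17)
  island: matched, +4 (running total 21)
  ending: matched, +2 (running total 23)
  crossover: matched, +6 (running total 29)
Total score = 29
Threshold = 14; verdict = identification

29


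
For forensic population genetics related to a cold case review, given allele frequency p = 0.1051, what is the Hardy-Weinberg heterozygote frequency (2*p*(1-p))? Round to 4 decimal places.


Hardy-Weinberg heterozygote frequency:
q = 1 - p = 1 - 0.1051 = 0.8949
2pq = 2 * 0.1051 * 0.8949 = 0.1881

0.1881


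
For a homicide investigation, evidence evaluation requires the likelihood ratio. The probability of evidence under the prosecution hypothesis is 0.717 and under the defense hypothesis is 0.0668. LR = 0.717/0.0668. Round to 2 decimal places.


Likelihood ratio calculation:
LR = P(E|Hp) / P(E|Hd)
LR = 0.717 / 0.0668
LR = 10.73

10.73


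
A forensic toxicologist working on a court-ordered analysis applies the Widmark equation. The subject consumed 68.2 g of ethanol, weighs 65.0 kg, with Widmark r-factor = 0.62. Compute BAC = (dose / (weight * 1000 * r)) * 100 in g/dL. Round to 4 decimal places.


Applying the Widmark formula:
BAC = (dose_g / (body_wt * 1000 * r)) * 100
Denominator = 65.0 * 1000 * 0.62 = 40300
BAC = (68.2 / 40300) * 100
BAC = 0.1692 g/dL

0.1692


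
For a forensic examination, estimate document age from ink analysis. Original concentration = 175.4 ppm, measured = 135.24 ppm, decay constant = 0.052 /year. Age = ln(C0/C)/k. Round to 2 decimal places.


Document age estimation:
C0/C = 175.4 / 135.24 = 1.296954
ln(C0/C) = 0.260018
t = 0.260018 / 0.052 = 5.00 years

5.00


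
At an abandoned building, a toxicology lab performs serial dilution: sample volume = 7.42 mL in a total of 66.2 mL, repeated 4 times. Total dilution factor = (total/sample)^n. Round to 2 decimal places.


Dilution factor calculation:
Single dilution = V_total / V_sample = 66.2 / 7.42 ≈ 8.921833
Number of dilutions = 4
Total DF = (66.2 / 7.42)^4 (full precision, rounded at the end) = 6336.02

6336.02


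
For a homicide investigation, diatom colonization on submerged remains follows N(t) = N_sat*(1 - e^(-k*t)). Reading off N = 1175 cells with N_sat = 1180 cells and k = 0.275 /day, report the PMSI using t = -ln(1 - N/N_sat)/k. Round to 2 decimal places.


PMSI from diatom colonization curve:
N / N_sat = 1175 / 1180 = 0.995763
1 - N/N_sat = 0.004237
ln(1 - N/N_sat) = -5.4639
t = -ln(1 - N/N_sat) / k = -(-5.4639) / 0.275 = 19.87 days

19.87


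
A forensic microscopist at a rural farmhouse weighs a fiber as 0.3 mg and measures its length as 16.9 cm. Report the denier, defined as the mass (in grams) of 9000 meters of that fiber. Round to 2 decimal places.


Denier calculation:
Mass in grams = 0.3 mg / 1000 = 0.0003 g
Length in meters = 16.9 cm / 100 = 0.169 m
Linear density = mass / length = 0.0003 / 0.169 = 0.00177515 g/m
Denier = (g/m) * 9000 = 0.00177515 * 9000 = 15.98

15.98


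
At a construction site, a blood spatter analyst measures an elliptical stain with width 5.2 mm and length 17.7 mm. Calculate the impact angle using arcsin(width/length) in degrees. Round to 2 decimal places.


Blood spatter impact angle calculation:
width / length = 5.2 / 17.7 = 0.293785
angle = arcsin(0.293785)
angle = 17.08 degrees

17.08


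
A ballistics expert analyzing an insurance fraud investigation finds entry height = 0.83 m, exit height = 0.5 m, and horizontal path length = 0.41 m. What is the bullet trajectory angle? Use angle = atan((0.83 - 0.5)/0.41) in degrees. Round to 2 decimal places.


Bullet trajectory angle:
Height difference = 0.83 - 0.5 = 0.33 m
angle = atan(0.33 / 0.41)
angle = atan(0.804878)
angle = 38.83 degrees

38.83


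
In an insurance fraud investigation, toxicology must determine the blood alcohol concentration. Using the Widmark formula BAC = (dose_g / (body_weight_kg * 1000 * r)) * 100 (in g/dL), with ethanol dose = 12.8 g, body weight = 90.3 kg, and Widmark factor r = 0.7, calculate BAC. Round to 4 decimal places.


Applying the Widmark formula:
BAC = (dose_g / (body_wt * 1000 * r)) * 100
Denominator = 90.3 * 1000 * 0.7 = 63210
BAC = (12.8 / 63210) * 100
BAC = 0.0202 g/dL

0.0202


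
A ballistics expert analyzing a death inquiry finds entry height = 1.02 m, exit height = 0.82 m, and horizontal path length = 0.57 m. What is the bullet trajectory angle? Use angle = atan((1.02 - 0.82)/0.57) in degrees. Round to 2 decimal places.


Bullet trajectory angle:
Height difference = 1.02 - 0.82 = 0.2 m
angle = atan(0.2 / 0.57)
angle = atan(0.350877)
angle = 19.33 degrees

19.33


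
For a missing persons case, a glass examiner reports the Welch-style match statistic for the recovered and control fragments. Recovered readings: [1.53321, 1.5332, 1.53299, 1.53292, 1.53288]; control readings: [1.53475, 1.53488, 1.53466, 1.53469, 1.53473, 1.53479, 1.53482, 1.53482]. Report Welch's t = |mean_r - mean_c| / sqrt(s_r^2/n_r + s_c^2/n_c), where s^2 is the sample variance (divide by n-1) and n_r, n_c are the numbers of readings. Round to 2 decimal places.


Welch's t-criterion for glass RI comparison:
Recovered mean = sum / n_r = 7.6652 / 5 = 1.53304
Control mean = sum / n_c = 12.27814 / 8 = 1.5347675
Recovered sample variance s_r^2 = 2.425e-08
Control sample variance s_c^2 = 5.42143e-09
Welch SE (unpooled) = sqrt(s_r^2/n_r + s_c^2/n_c) = sqrt(4.85e-09 + 6.77679e-10) = sqrt(5.52768e-09) = 7.43484e-05
|mean_r - mean_c| = 0.0017275
t = 0.0017275 / 7.43484e-05 = 23.24

23.24


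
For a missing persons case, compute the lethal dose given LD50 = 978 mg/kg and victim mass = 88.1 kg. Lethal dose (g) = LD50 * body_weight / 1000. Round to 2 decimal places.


Lethal dose calculation:
Lethal dose = LD50 * body_weight / 1000
= 978 * 88.1 / 1000
= 86161.8 / 1000
= 86.16 g

86.16


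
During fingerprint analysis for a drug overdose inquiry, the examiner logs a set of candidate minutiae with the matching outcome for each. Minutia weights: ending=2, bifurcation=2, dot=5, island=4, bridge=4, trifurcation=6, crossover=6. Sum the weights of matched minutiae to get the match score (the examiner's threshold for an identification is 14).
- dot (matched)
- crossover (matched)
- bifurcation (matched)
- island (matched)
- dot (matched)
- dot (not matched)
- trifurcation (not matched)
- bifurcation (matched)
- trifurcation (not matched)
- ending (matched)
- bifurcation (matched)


Weighted minutiae match score:
  dot: matched, +5 (running total 5)
  crossover: matched, +6 (running total 11)
  bifurcation: matched, +2 (running total 13)
  island: matched, +4 (running total 17)
  dot: matched, +5 (running total 22)
  dot: not matched, +0
  trifurcation: not matched, +0
  bifurcation: matched, +2 (running total 24)
  trifurcation: not matched, +0
  ending: matched, +2 (running total 26)
  bifurcation: matched, +2 (running total 28)
Total score = 28
Threshold = 14; verdict = identification

28


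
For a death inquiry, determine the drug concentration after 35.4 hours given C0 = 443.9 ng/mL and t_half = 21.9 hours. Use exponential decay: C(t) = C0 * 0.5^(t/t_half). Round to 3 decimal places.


Drug concentration decay:
Number of half-lives = t / t_half = 35.4 / 21.9 = 1.616438
Decay factor = 0.5^1.616438 = 0.32613971
C(t) = 443.9 * 0.32613971 = 144.773 ng/mL

144.773


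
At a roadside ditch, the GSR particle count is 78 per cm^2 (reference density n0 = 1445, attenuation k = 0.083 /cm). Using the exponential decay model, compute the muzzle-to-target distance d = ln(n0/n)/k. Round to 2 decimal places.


GSR distance calculation:
n0/n = 1445 / 78 = 18.525641
ln(n0/n) = 2.919156
d = 2.919156 / 0.083 = 35.17 cm

35.17


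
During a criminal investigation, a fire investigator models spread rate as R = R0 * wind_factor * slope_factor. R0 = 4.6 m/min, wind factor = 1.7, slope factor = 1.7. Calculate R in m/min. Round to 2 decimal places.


Fire spread rate calculation:
R = R0 * wind_factor * slope_factor
= 4.6 * 1.7 * 1.7
= 7.82 * 1.7
= 13.29 m/min

13.29


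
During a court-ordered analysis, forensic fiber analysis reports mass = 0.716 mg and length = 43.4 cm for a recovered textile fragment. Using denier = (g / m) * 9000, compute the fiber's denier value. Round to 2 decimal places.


Denier calculation:
Mass in grams = 0.716 mg / 1000 = 0.000716 g
Length in meters = 43.4 cm / 100 = 0.434 m
Linear density = mass / length = 0.000716 / 0.434 = 0.00164977 g/m
Denier = (g/m) * 9000 = 0.00164977 * 9000 = 14.85

14.85


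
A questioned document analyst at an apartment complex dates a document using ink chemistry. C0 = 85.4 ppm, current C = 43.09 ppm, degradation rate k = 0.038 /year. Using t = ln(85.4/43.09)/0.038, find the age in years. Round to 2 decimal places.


Document age estimation:
C0/C = 85.4 / 43.09 = 1.981898
ln(C0/C) = 0.684055
t = 0.684055 / 0.038 = 18.00 years

18.00


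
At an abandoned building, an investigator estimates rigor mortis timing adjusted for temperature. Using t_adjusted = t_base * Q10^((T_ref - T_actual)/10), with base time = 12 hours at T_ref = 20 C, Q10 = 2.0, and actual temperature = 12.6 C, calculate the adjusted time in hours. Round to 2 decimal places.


Rigor mortis time adjustment:
Exponent = (T_ref - T_actual) / 10 = (20 - 12.6) / 10 = 0.74
Q10 factor = 2.0^0.74 = 1.67018
t_adjusted = 12 * 1.67018 = 20.04 hours

20.04


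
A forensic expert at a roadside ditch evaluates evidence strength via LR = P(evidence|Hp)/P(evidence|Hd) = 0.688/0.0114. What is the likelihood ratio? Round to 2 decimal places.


Likelihood ratio calculation:
LR = P(E|Hp) / P(E|Hd)
LR = 0.688 / 0.0114
LR = 60.35

60.35


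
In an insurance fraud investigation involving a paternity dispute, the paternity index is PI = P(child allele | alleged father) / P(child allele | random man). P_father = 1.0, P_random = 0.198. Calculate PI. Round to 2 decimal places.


Paternity Index calculation:
PI = P(allele|father) / P(allele|random)
PI = 1.0 / 0.198
PI = 5.05

5.05


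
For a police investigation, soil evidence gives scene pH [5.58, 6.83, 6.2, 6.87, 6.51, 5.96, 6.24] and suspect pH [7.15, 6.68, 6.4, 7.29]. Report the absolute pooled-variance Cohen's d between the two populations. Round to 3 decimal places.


Pooled-variance Cohen's d for soil pH comparison:
Scene mean = 44.19 / 7 = 6.312857
Suspect mean = 27.52 / 4 = 6.88
Scene sample variance s_s^2 = 0.216057
Suspect sample variance s_c^2 = 0.170467
Pooled variance = ((n_s-1)*s_s^2 + (n_c-1)*s_c^2) / (n_s + n_c - 2) = 0.20086
Pooled SD = sqrt(0.20086) = 0.448174
Mean difference = -0.567143
|d| = |-0.567143| / 0.448174 = 1.265

1.265


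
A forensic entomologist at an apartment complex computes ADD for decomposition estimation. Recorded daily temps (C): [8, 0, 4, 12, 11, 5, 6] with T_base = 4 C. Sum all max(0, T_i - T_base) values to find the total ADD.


Computing ADD day by day:
Day 1: max(0, 8 - 4) = 4
Day 2: max(0, 0 - 4) = 0
Day 3: max(0, 4 - 4) = 0
Day 4: max(0, 12 - 4) = 8
Day 5: max(0, 11 - 4) = 7
Day 6: max(0, 5 - 4) = 1
Day 7: max(0, 6 - 4) = 2
Total ADD = 22

22


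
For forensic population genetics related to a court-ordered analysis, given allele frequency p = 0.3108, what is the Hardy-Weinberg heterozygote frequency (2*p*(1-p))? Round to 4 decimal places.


Hardy-Weinberg heterozygote frequency:
q = 1 - p = 1 - 0.3108 = 0.6892
2pq = 2 * 0.3108 * 0.6892 = 0.4284

0.4284


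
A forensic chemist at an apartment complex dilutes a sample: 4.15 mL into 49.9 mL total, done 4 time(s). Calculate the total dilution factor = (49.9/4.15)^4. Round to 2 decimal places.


Dilution factor calculation:
Single dilution = V_total / V_sample = 49.9 / 4.15 ≈ 12.024096
Number of dilutions = 4
Total DF = (49.9 / 4.15)^4 (full precision, rounded at the end) = 20903.06

20903.06


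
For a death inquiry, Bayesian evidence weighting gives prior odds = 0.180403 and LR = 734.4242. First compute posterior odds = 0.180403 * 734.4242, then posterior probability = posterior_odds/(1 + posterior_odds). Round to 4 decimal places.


Bayesian evidence evaluation:
Posterior odds = prior_odds * LR = 0.180403 * 734.4242 = 132.4923
Posterior probability = posterior_odds / (1 + posterior_odds)
= 132.4923 / (1 + 132.4923)
= 132.4923 / 133.4923
= 0.9925

0.9925


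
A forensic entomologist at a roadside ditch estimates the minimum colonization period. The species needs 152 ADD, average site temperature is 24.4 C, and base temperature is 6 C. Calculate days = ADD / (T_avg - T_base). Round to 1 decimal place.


Insect development time:
Effective temperature = avg_temp - T_base = 24.4 - 6 = 18.4 C
Days = ADD / effective_temp = 152 / 18.4 = 8.3 days

8.3


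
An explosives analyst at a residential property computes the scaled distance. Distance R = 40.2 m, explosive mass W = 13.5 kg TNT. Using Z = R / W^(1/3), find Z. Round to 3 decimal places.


Scaled distance calculation:
W^(1/3) = 13.5^(1/3) = 2.381102
Z = R / W^(1/3) = 40.2 / 2.381102
Z = 16.883 m/kg^(1/3)

16.883


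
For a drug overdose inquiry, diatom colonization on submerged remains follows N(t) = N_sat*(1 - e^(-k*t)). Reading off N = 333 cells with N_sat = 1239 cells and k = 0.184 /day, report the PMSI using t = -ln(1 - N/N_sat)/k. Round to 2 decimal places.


PMSI from diatom colonization curve:
N / N_sat = 333 / 1239 = 0.268765
1 - N/N_sat = 0.731235
ln(1 - N/N_sat) = -0.31302
t = -ln(1 - N/N_sat) / k = -(-0.31302) / 0.184 = 1.70 days

1.70


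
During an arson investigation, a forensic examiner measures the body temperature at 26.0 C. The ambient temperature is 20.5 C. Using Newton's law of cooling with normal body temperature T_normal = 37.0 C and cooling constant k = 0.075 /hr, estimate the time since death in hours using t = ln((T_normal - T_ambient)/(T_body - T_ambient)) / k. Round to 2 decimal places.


Using Newton's law of cooling:
t = ln((T_normal - T_ambient) / (T_body - T_ambient)) / k
T_normal - T_ambient = 16.5
T_body - T_ambient = 5.5
Ratio = 3
ln(ratio) = 1.098612
t = 1.098612 / 0.075 = 14.65 hours

14.65


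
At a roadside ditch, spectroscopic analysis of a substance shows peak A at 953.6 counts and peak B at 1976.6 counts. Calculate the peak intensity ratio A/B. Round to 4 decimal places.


Spectral peak ratio:
Peak A = 953.6 counts
Peak B = 1976.6 counts
Ratio = 953.6 / 1976.6 = 0.4824

0.4824


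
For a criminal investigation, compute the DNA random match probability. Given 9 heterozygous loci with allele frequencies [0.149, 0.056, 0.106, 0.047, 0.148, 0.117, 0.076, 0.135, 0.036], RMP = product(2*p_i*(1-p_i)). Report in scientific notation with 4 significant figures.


Computing RMP for 9 loci:
Locus 1: 2 * 0.149 * 0.851 = 0.253598
Locus 2: 2 * 0.056 * 0.944 = 0.105728
Locus 3: 2 * 0.106 * 0.894 = 0.189528
Locus 4: 2 * 0.047 * 0.953 = 0.089582
Locus 5: 2 * 0.148 * 0.852 = 0.252192
Locus 6: 2 * 0.117 * 0.883 = 0.206622
Locus 7: 2 * 0.076 * 0.924 = 0.140448
Locus 8: 2 * 0.135 * 0.865 = 0.23355
Locus 9: 2 * 0.036 * 0.964 = 0.069408
RMP = 5.401e-08

5.401e-08


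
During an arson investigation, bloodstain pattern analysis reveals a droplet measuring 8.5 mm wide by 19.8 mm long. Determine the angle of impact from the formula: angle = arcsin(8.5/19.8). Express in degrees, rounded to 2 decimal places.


Blood spatter impact angle calculation:
width / length = 8.5 / 19.8 = 0.429293
angle = arcsin(0.429293)
angle = 25.42 degrees

25.42


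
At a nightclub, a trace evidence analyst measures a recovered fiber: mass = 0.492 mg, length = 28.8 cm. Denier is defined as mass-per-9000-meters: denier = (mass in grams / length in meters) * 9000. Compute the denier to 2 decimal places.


Denier calculation:
Mass in grams = 0.492 mg / 1000 = 0.000492 g
Length in meters = 28.8 cm / 100 = 0.288 m
Linear density = mass / length = 0.000492 / 0.288 = 0.00170833 g/m
Denier = (g/m) * 9000 = 0.00170833 * 9000 = 15.37

15.37


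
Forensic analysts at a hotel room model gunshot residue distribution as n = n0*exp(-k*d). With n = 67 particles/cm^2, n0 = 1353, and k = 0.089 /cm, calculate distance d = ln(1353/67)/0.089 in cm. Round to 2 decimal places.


GSR distance calculation:
n0/n = 1353 / 67 = 20.19403
ln(n0/n) = 3.005387
d = 3.005387 / 0.089 = 33.77 cm

33.77


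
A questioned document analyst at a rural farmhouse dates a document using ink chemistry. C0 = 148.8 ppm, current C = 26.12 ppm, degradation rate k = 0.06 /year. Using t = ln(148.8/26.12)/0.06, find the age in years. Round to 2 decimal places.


Document age estimation:
C0/C = 148.8 / 26.12 = 5.696784
ln(C0/C) = 1.739902
t = 1.739902 / 0.06 = 29.00 years

29.00


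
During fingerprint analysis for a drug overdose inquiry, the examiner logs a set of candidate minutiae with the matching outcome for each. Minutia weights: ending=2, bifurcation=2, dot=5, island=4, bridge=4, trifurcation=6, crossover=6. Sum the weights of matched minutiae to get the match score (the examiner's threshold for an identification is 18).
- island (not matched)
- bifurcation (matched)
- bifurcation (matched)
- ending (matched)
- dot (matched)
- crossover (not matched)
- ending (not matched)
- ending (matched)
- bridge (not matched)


Weighted minutiae match score:
  island: not matched, +0
  bifurcation: matched, +2 (running total 2)
  bifurcation: matched, +2 (running total 4)
  ending: matched, +2 (running total 6)
  dot: matched, +5 (running total 11)
  crossover: not matched, +0
  ending: not matched, +0
  ending: matched, +2 (running total 13)
  bridge: not matched, +0
Total score = 13
Threshold = 18; verdict = inconclusive

13


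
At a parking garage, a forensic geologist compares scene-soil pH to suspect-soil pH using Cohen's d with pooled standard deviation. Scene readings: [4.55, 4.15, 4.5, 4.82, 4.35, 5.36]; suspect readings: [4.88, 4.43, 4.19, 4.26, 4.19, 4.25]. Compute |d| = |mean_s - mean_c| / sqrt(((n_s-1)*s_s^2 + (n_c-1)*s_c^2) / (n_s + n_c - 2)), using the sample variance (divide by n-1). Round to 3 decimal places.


Pooled-variance Cohen's d for soil pH comparison:
Scene mean = 27.73 / 6 = 4.621667
Suspect mean = 26.2 / 6 = 4.366667
Scene sample variance s_s^2 = 0.180137
Suspect sample variance s_c^2 = 0.070987
Pooled variance = ((n_s-1)*s_s^2 + (n_c-1)*s_c^2) / (n_s + n_c - 2) = 0.125562
Pooled SD = sqrt(0.125562) = 0.354347
Mean difference = 0.255
|d| = |0.255| / 0.354347 = 0.720

0.720


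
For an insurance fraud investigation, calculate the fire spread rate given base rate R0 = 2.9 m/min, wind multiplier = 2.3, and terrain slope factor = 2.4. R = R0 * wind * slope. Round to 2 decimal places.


Fire spread rate calculation:
R = R0 * wind_factor * slope_factor
= 2.9 * 2.3 * 2.4
= 6.67 * 2.4
= 16.01 m/min

16.01


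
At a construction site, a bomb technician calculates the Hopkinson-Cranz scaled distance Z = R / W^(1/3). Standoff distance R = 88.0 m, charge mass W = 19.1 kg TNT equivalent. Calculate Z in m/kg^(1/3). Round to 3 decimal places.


Scaled distance calculation:
W^(1/3) = 19.1^(1/3) = 2.673075
Z = R / W^(1/3) = 88.0 / 2.673075
Z = 32.921 m/kg^(1/3)

32.921


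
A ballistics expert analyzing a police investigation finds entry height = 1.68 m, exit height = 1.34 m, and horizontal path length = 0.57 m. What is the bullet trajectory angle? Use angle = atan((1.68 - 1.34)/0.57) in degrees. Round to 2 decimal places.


Bullet trajectory angle:
Height difference = 1.68 - 1.34 = 0.34 m
angle = atan(0.34 / 0.57)
angle = atan(0.596491)
angle = 30.82 degrees

30.82


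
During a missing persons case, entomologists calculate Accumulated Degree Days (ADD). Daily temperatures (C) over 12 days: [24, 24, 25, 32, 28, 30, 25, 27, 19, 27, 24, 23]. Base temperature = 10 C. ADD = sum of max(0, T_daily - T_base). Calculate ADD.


Computing ADD day by day:
Day 1: max(0, 24 - 10) = 14
Day 2: max(0, 24 - 10) = 14
Day 3: max(0, 25 - 10) = 15
Day 4: max(0, 32 - 10) = 22
Day 5: max(0, 28 - 10) = 18
Day 6: max(0, 30 - 10) = 20
Day 7: max(0, 25 - 10) = 15
Day 8: max(0, 27 - 10) = 17
Day 9: max(0, 19 - 10) = 9
Day 10: max(0, 27 - 10) = 17
Day 11: max(0, 24 - 10) = 14
Day 12: max(0, 23 - 10) = 13
Total ADD = 188

188


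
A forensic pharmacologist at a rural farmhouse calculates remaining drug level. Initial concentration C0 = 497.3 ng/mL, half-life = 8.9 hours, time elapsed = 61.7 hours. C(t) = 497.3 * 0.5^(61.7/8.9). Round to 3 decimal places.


Drug concentration decay:
Number of half-lives = t / t_half = 61.7 / 8.9 = 6.932584
Decay factor = 0.5^6.932584 = 0.00818624
C(t) = 497.3 * 0.00818624 = 4.071 ng/mL

4.071


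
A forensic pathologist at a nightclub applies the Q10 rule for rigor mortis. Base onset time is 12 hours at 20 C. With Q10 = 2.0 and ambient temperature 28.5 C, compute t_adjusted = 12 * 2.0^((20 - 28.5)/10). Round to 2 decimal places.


Rigor mortis time adjustment:
Exponent = (T_ref - T_actual) / 10 = (20 - 28.5) / 10 = -0.85
Q10 factor = 2.0^-0.85 = 0.55478
t_adjusted = 12 * 0.55478 = 6.66 hours

6.66


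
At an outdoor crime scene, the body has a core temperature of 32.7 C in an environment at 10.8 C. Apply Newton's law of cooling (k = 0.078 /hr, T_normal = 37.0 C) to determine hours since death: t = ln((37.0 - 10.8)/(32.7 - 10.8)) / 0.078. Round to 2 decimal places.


Using Newton's law of cooling:
t = ln((T_normal - T_ambient) / (T_body - T_ambient)) / k
T_normal - T_ambient = 26.2
T_body - T_ambient = 21.9
Ratio = 1.196347
ln(ratio) = 0.179273
t = 0.179273 / 0.078 = 2.30 hours

2.30


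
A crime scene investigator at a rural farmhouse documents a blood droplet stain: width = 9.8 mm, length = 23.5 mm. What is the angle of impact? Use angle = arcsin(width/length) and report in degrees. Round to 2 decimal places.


Blood spatter impact angle calculation:
width / length = 9.8 / 23.5 = 0.417021
angle = arcsin(0.417021)
angle = 24.65 degrees

24.65


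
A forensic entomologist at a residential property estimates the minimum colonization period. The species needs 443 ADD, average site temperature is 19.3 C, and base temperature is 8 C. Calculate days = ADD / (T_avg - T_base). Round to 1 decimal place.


Insect development time:
Effective temperature = avg_temp - T_base = 19.3 - 8 = 11.3 C
Days = ADD / effective_temp = 443 / 11.3 = 39.2 days

39.2


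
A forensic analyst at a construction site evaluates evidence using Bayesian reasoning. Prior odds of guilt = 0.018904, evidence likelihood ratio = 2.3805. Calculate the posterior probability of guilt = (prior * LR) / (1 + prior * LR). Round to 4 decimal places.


Bayesian evidence evaluation:
Posterior odds = prior_odds * LR = 0.018904 * 2.3805 = 0.04500097
Posterior probability = posterior_odds / (1 + posterior_odds)
= 0.04500097 / (1 + 0.04500097)
= 0.04500097 / 1.04500097
= 0.0431

0.0431


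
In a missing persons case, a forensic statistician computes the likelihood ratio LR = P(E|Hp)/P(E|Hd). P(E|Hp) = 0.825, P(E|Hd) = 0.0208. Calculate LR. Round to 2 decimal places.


Likelihood ratio calculation:
LR = P(E|Hp) / P(E|Hd)
LR = 0.825 / 0.0208
LR = 39.66

39.66


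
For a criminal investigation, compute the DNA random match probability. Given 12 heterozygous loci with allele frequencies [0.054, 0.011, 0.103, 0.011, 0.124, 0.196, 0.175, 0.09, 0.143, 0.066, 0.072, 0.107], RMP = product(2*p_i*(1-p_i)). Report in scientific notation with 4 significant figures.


Computing RMP for 12 loci:
Locus 1: 2 * 0.054 * 0.946 = 0.102168
Locus 2: 2 * 0.011 * 0.989 = 0.021758
Locus 3: 2 * 0.103 * 0.897 = 0.184782
Locus 4: 2 * 0.011 * 0.989 = 0.021758
Locus 5: 2 * 0.124 * 0.876 = 0.217248
Locus 6: 2 * 0.196 * 0.804 = 0.315168
Locus 7: 2 * 0.175 * 0.825 = 0.28875
Locus 8: 2 * 0.09 * 0.91 = 0.1638
Locus 9: 2 * 0.143 * 0.857 = 0.245102
Locus 10: 2 * 0.066 * 0.934 = 0.123288
Locus 11: 2 * 0.072 * 0.928 = 0.133632
Locus 12: 2 * 0.107 * 0.893 = 0.191102
RMP = 2.234e-11

2.234e-11


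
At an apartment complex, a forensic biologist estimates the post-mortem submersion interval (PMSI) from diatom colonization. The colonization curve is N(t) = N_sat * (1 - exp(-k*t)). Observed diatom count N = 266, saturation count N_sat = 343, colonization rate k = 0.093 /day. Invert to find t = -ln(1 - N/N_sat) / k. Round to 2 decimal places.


PMSI from diatom colonization curve:
N / N_sat = 266 / 343 = 0.77551
1 - N/N_sat = 0.22449
ln(1 - N/N_sat) = -1.493924
t = -ln(1 - N/N_sat) / k = -(-1.493924) / 0.093 = 16.06 days

16.06


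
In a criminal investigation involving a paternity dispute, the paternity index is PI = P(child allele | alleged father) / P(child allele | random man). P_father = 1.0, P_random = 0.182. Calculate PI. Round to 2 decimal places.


Paternity Index calculation:
PI = P(allele|father) / P(allele|random)
PI = 1.0 / 0.182
PI = 5.49

5.49


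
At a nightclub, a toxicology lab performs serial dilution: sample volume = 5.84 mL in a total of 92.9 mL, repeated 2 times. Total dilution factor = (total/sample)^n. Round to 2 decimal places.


Dilution factor calculation:
Single dilution = V_total / V_sample = 92.9 / 5.84 ≈ 15.907534
Number of dilutions = 2
Total DF = (92.9 / 5.84)^2 (full precision, rounded at the end) = 253.05

253.05


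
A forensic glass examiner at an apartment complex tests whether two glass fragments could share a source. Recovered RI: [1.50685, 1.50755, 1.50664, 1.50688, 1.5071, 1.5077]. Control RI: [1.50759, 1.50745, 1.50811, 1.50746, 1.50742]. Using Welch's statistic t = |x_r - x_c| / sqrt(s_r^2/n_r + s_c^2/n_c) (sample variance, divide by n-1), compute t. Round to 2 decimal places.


Welch's t-criterion for glass RI comparison:
Recovered mean = sum / n_r = 9.04272 / 6 = 1.50712
Control mean = sum / n_c = 7.53803 / 5 = 1.507606
Recovered sample variance s_r^2 = 1.7652e-07
Control sample variance s_c^2 = 8.363e-08
Welch SE (unpooled) = sqrt(s_r^2/n_r + s_c^2/n_c) = sqrt(2.942e-08 + 1.6726e-08) = sqrt(4.6146e-08) = 0.000214816
|mean_r - mean_c| = 0.000486
t = 0.000486 / 0.000214816 = 2.26

2.26


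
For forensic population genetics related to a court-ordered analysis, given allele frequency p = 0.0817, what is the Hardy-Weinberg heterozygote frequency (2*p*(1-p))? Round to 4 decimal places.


Hardy-Weinberg heterozygote frequency:
q = 1 - p = 1 - 0.0817 = 0.9183
2pq = 2 * 0.0817 * 0.9183 = 0.1501

0.1501


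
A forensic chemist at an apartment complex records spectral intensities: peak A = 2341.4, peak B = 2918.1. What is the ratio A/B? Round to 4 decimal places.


Spectral peak ratio:
Peak A = 2341.4 counts
Peak B = 2918.1 counts
Ratio = 2341.4 / 2918.1 = 0.8024

0.8024


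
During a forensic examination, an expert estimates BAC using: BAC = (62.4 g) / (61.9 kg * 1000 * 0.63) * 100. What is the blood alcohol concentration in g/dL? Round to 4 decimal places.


Applying the Widmark formula:
BAC = (dose_g / (body_wt * 1000 * r)) * 100
Denominator = 61.9 * 1000 * 0.63 = 38997
BAC = (62.4 / 38997) * 100
BAC = 0.1600 g/dL

0.1600


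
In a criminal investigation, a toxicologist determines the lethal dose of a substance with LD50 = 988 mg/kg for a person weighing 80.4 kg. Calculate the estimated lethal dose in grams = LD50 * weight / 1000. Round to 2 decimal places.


Lethal dose calculation:
Lethal dose = LD50 * body_weight / 1000
= 988 * 80.4 / 1000
= 79435.2 / 1000
= 79.44 g

79.44


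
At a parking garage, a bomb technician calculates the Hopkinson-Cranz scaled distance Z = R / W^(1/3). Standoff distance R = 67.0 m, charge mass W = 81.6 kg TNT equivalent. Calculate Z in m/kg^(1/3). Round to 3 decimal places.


Scaled distance calculation:
W^(1/3) = 81.6^(1/3) = 4.337406
Z = R / W^(1/3) = 67.0 / 4.337406
Z = 15.447 m/kg^(1/3)

15.447


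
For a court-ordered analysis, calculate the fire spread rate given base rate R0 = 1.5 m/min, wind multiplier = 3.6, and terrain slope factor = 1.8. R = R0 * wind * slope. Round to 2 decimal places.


Fire spread rate calculation:
R = R0 * wind_factor * slope_factor
= 1.5 * 3.6 * 1.8
= 5.4 * 1.8
= 9.72 m/min

9.72


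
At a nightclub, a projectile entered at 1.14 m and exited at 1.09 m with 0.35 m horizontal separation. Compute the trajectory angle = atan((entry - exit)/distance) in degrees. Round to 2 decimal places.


Bullet trajectory angle:
Height difference = 1.14 - 1.09 = 0.05 m
angle = atan(0.05 / 0.35)
angle = atan(0.142857)
angle = 8.13 degrees

8.13


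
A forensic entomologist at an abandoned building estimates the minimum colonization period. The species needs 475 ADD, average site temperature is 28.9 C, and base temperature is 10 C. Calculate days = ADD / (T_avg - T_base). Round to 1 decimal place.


Insect development time:
Effective temperature = avg_temp - T_base = 28.9 - 10 = 18.9 C
Days = ADD / effective_temp = 475 / 18.9 = 25.1 days

25.1


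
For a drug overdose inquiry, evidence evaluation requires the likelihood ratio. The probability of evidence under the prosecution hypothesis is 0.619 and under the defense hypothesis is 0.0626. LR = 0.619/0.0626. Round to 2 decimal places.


Likelihood ratio calculation:
LR = P(E|Hp) / P(E|Hd)
LR = 0.619 / 0.0626
LR = 9.89

9.89


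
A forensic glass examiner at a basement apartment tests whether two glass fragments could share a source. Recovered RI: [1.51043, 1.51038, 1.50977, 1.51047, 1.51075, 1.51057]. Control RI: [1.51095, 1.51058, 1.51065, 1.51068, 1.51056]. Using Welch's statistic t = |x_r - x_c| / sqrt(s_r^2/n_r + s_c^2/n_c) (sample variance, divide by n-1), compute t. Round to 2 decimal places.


Welch's t-criterion for glass RI comparison:
Recovered mean = sum / n_r = 9.06237 / 6 = 1.510395
Control mean = sum / n_c = 7.55342 / 5 = 1.510684
Recovered sample variance s_r^2 = 1.1087e-07
Control sample variance s_c^2 = 2.453e-08
Welch SE (unpooled) = sqrt(s_r^2/n_r + s_c^2/n_c) = sqrt(1.84783e-08 + 4.906e-09) = sqrt(2.33843e-08) = 0.000152919
|mean_r - mean_c| = 0.000289
t = 0.000289 / 0.000152919 = 1.89

1.89


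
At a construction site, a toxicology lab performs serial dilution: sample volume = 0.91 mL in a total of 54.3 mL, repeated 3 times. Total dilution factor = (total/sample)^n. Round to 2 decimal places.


Dilution factor calculation:
Single dilution = V_total / V_sample = 54.3 / 0.91 ≈ 59.67033
Number of dilutions = 3
Total DF = (54.3 / 0.91)^3 (full precision, rounded at the end) = 212459.09

212459.09


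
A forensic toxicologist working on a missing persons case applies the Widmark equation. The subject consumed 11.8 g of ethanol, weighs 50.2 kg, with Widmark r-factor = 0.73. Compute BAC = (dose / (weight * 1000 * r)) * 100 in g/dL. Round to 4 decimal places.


Applying the Widmark formula:
BAC = (dose_g / (body_wt * 1000 * r)) * 100
Denominator = 50.2 * 1000 * 0.73 = 36646
BAC = (11.8 / 36646) * 100
BAC = 0.0322 g/dL

0.0322


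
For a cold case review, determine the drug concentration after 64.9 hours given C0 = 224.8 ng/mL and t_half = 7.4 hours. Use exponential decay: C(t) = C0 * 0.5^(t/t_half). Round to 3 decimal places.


Drug concentration decay:
Number of half-lives = t / t_half = 64.9 / 7.4 = 8.77027
Decay factor = 0.5^8.77027 = 0.00229026
C(t) = 224.8 * 0.00229026 = 0.515 ng/mL

0.515


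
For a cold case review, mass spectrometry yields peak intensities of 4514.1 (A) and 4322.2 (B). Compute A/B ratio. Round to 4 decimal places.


Spectral peak ratio:
Peak A = 4514.1 counts
Peak B = 4322.2 counts
Ratio = 4514.1 / 4322.2 = 1.0444

1.0444


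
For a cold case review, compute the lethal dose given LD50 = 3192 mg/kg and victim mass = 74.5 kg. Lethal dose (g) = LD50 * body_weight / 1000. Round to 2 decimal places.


Lethal dose calculation:
Lethal dose = LD50 * body_weight / 1000
= 3192 * 74.5 / 1000
= 237804 / 1000
= 237.80 g

237.80


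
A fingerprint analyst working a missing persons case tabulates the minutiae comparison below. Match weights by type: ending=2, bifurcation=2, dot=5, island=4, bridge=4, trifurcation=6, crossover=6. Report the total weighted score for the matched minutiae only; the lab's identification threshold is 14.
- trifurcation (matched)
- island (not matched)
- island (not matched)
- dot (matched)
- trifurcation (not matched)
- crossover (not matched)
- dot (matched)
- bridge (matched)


Weighted minutiae match score:
  trifurcation: matched, +6 (running total 6)
  island: not matched, +0
  island: not matched, +0
  dot: matched, +5 (running total 11)
  trifurcation: not matched, +0
  crossover: not matched, +0
  dot: matched, +5 (running total 16)
  bridge: matched, +4 (running total 20)
Total score = 20
Threshold = 14; verdict = identification

20


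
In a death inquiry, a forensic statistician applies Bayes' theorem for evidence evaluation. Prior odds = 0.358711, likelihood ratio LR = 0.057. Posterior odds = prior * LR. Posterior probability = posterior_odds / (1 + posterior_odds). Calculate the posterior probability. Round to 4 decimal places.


Bayesian evidence evaluation:
Posterior odds = prior_odds * LR = 0.358711 * 0.057 = 0.02044653
Posterior probability = posterior_odds / (1 + posterior_odds)
= 0.02044653 / (1 + 0.02044653)
= 0.02044653 / 1.02044653
= 0.0200

0.0200


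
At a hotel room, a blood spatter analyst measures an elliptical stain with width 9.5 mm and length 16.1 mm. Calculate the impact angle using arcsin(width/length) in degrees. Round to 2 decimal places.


Blood spatter impact angle calculation:
width / length = 9.5 / 16.1 = 0.590062
angle = arcsin(0.590062)
angle = 36.16 degrees

36.16


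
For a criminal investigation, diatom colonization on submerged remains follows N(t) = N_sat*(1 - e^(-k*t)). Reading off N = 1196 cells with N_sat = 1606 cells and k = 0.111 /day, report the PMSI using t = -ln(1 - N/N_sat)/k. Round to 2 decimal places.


PMSI from diatom colonization curve:
N / N_sat = 1196 / 1606 = 0.744707
1 - N/N_sat = 0.255293
ln(1 - N/N_sat) = -1.365343
t = -ln(1 - N/N_sat) / k = -(-1.365343) / 0.111 = 12.30 days

12.30


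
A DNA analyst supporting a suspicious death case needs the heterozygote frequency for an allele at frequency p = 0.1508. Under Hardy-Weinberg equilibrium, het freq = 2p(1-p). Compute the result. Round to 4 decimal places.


Hardy-Weinberg heterozygote frequency:
q = 1 - p = 1 - 0.1508 = 0.8492
2pq = 2 * 0.1508 * 0.8492 = 0.2561

0.2561


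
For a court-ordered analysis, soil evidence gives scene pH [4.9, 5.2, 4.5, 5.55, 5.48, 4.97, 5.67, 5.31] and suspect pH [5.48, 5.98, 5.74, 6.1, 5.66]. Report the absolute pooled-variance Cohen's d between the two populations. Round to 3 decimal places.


Pooled-variance Cohen's d for soil pH comparison:
Scene mean = 41.58 / 8 = 5.1975
Suspect mean = 28.96 / 5 = 5.792
Scene sample variance s_s^2 = 0.152393
Suspect sample variance s_c^2 = 0.06192
Pooled variance = ((n_s-1)*s_s^2 + (n_c-1)*s_c^2) / (n_s + n_c - 2) = 0.119494
Pooled SD = sqrt(0.119494) = 0.345679
Mean difference = -0.5945
|d| = |-0.5945| / 0.345679 = 1.720

1.720


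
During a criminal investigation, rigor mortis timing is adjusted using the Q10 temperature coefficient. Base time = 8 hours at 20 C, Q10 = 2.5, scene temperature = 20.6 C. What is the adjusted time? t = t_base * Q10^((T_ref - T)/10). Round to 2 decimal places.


Rigor mortis time adjustment:
Exponent = (T_ref - T_actual) / 10 = (20 - 20.6) / 10 = -0.06
Q10 factor = 2.5^-0.06 = 0.94651
t_adjusted = 8 * 0.94651 = 7.57 hours

7.57


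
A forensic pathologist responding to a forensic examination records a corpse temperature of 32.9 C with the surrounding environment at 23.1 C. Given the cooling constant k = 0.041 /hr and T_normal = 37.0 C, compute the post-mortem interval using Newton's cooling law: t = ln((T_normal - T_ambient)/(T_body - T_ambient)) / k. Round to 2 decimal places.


Using Newton's law of cooling:
t = ln((T_normal - T_ambient) / (T_body - T_ambient)) / k
T_normal - T_ambient = 13.9
T_body - T_ambient = 9.8
Ratio = 1.418367
ln(ratio) = 0.349506
t = 0.349506 / 0.041 = 8.52 hours

8.52


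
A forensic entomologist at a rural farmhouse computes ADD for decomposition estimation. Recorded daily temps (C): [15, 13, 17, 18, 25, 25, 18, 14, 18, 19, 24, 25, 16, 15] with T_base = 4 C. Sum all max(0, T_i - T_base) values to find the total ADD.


Computing ADD day by day:
Day 1: max(0, 15 - 4) = 11
Day 2: max(0, 13 - 4) = 9
Day 3: max(0, 17 - 4) = 13
Day 4: max(0, 18 - 4) = 14
Day 5: max(0, 25 - 4) = 21
Day 6: max(0, 25 - 4) = 21
Day 7: max(0, 18 - 4) = 14
Day 8: max(0, 14 - 4) = 10
Day 9: max(0, 18 - 4) = 14
Day 10: max(0, 19 - 4) = 15
Day 11: max(0, 24 - 4) = 20
Day 12: max(0, 25 - 4) = 21
Day 13: max(0, 16 - 4) = 12
Day 14: max(0, 15 - 4) = 11
Total ADD = 206

206


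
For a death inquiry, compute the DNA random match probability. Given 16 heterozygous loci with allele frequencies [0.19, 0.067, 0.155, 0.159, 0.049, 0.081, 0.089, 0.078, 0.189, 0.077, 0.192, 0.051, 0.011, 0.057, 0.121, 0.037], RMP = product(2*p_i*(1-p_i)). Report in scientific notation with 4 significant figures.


Computing RMP for 16 loci:
Locus 1: 2 * 0.19 * 0.81 = 0.3078
Locus 2: 2 * 0.067 * 0.933 = 0.125022
Locus 3: 2 * 0.155 * 0.845 = 0.26195
Locus 4: 2 * 0.159 * 0.841 = 0.267438
Locus 5: 2 * 0.049 * 0.951 = 0.093198
Locus 6: 2 * 0.081 * 0.919 = 0.148878
Locus 7: 2 * 0.089 * 0.911 = 0.162158
Locus 8: 2 * 0.078 * 0.922 = 0.143832
Locus 9: 2 * 0.189 * 0.811 = 0.306558
Locus 10: 2 * 0.077 * 0.923 = 0.142142
Locus 11: 2 * 0.192 * 0.808 = 0.310272
Locus 12: 2 * 0.051 * 0.949 = 0.096798
Locus 13: 2 * 0.011 * 0.989 = 0.021758
Locus 14: 2 * 0.057 * 0.943 = 0.107502
Locus 15: 2 * 0.121 * 0.879 = 0.212718
Locus 16: 2 * 0.037 * 0.963 = 0.071262
RMP = 4.048e-14

4.048e-14


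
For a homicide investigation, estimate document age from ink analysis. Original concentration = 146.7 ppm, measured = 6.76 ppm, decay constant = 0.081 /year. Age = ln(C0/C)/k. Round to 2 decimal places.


Document age estimation:
C0/C = 146.7 / 6.76 = 21.701183
ln(C0/C) = 3.077367
t = 3.077367 / 0.081 = 37.99 years

37.99


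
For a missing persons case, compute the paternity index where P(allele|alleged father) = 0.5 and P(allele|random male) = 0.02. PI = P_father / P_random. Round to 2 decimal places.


Paternity Index calculation:
PI = P(allele|father) / P(allele|random)
PI = 0.5 / 0.02
PI = 25.00

25.00


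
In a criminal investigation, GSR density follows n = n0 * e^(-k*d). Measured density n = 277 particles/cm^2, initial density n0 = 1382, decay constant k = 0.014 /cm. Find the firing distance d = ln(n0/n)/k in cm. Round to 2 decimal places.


GSR distance calculation:
n0/n = 1382 / 277 = 4.98917
ln(n0/n) = 1.60727
d = 1.60727 / 0.014 = 114.80 cm

114.80


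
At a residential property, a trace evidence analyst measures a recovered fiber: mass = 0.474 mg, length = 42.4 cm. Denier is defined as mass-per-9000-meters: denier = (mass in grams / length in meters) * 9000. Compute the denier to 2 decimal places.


Denier calculation:
Mass in grams = 0.474 mg / 1000 = 0.000474 g
Length in meters = 42.4 cm / 100 = 0.424 m
Linear density = mass / length = 0.000474 / 0.424 = 0.00111792 g/m
Denier = (g/m) * 9000 = 0.00111792 * 9000 = 10.06

10.06


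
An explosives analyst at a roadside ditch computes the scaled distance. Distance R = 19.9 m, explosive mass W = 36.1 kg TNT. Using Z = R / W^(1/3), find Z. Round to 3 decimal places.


Scaled distance calculation:
W^(1/3) = 36.1^(1/3) = 3.304982
Z = R / W^(1/3) = 19.9 / 3.304982
Z = 6.021 m/kg^(1/3)

6.021
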